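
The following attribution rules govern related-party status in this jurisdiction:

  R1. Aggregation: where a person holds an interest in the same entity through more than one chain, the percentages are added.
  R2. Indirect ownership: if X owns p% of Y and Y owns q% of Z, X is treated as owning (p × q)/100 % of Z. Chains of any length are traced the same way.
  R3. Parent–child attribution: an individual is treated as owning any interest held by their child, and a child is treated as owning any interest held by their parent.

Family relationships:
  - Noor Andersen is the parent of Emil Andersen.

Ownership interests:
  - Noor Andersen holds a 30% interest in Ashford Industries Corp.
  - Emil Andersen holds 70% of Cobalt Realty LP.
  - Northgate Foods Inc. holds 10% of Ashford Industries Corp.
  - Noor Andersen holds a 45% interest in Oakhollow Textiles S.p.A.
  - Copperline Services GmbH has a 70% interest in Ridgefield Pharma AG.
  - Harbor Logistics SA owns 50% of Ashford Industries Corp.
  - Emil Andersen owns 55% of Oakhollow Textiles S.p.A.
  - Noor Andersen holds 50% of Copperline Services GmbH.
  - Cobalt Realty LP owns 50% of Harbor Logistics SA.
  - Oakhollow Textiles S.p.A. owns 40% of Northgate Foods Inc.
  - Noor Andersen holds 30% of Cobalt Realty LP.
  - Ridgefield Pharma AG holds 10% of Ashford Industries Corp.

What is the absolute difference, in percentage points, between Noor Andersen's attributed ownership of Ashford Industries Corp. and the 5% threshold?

By parent–child attribution (R3), Noor Andersen is treated as also owning Emil Andersen's interest in Oakhollow Textiles S.p.A, giving 45% + 55% = 100%.
By parent–child attribution (R3), Noor Andersen is treated as also owning Emil Andersen's interest in Cobalt Realty LP, giving 30% + 70% = 100%.
Chain via Oakhollow Textiles S.p.A. → Northgate Foods Inc. (R2): 100% × 40% × 10% = 4% of Ashford Industries Corp.
Chain via Cobalt Realty LP → Harbor Logistics SA (R2): 100% × 50% × 50% = 25% of Ashford Industries Corp.
Chain via Copperline Services GmbH → Ridgefield Pharma AG (R2): 50% × 70% × 10% = 3.5% of Ashford Industries Corp.
Direct interest in Ashford Industries Corp: 30%.
Aggregating (R1): 4% + 25% + 3.5% + 30% = 62.5%.
62.5% exceeds the 5% threshold by 57.5 percentage points.

57.5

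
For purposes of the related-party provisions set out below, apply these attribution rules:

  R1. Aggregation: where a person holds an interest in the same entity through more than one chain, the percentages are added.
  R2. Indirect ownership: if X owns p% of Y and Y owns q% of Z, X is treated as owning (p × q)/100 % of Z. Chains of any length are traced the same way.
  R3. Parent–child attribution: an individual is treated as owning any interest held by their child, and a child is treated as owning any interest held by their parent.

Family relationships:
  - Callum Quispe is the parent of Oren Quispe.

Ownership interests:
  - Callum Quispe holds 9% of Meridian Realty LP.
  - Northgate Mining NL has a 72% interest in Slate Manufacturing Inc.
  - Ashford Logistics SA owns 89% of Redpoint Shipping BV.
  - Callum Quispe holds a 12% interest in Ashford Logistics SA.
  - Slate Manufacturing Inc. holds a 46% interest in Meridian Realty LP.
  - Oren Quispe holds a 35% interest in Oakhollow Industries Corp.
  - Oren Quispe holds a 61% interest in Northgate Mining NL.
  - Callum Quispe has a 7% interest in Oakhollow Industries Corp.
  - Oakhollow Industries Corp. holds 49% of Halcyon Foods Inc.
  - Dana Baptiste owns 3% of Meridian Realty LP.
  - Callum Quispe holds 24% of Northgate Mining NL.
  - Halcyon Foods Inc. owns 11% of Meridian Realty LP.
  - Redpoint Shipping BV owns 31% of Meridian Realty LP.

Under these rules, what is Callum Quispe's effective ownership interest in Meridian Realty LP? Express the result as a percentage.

By parent–child attribution (R3), Callum Quispe is treated as also owning Oren Quispe's interest in Oakhollow Industries Corp, giving 7% + 35% = 42%.
By parent–child attribution (R3), Callum Quispe is treated as also owning Oren Quispe's interest in Northgate Mining NL, giving 24% + 61% = 85%.
Chain via Oakhollow Industries Corp. → Halcyon Foods Inc. (R2): 42% × 49% × 11% = 2.2638% of Meridian Realty LP.
Chain via Northgate Mining NL → Slate Manufacturing Inc. (R2): 85% × 72% × 46% = 28.152% of Meridian Realty LP.
Chain via Ashford Logistics SA → Redpoint Shipping BV (R2): 12% × 89% × 31% = 3.3108% of Meridian Realty LP.
Direct interest in Meridian Realty LP: 9%.
Aggregating (R1): 2.2638% + 28.152% + 3.3108% + 9% = 42.7266%.

42.7266%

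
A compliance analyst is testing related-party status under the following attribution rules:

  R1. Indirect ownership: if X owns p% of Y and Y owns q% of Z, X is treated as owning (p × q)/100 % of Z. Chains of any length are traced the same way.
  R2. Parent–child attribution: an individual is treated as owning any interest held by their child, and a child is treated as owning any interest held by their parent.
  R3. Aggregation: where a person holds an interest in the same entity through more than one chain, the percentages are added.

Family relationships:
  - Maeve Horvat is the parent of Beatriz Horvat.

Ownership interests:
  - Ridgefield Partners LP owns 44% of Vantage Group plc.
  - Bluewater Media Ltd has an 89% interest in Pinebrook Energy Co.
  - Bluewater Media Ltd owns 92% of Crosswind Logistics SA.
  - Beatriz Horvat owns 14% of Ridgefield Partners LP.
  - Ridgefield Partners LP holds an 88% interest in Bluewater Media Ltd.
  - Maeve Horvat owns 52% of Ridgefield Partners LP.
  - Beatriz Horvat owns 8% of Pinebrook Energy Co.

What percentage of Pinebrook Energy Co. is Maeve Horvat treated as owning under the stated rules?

By parent–child attribution (R2), Maeve Horvat is treated as also owning Beatriz Horvat's interest in Ridgefield Partners LP, giving 52% + 14% = 66%.
By parent–child attribution (R2), Maeve Horvat is treated as owning Beatriz Horvat's 8% interest in Pinebrook Energy Co.
Chain via Ridgefield Partners LP → Bluewater Media Ltd (R1): 66% × 88% × 89% = 51.6912% of Pinebrook Energy Co.
Direct interest in Pinebrook Energy Co: 8%.
Aggregating (R3): 51.6912% + 8% = 59.6912%.

59.6912%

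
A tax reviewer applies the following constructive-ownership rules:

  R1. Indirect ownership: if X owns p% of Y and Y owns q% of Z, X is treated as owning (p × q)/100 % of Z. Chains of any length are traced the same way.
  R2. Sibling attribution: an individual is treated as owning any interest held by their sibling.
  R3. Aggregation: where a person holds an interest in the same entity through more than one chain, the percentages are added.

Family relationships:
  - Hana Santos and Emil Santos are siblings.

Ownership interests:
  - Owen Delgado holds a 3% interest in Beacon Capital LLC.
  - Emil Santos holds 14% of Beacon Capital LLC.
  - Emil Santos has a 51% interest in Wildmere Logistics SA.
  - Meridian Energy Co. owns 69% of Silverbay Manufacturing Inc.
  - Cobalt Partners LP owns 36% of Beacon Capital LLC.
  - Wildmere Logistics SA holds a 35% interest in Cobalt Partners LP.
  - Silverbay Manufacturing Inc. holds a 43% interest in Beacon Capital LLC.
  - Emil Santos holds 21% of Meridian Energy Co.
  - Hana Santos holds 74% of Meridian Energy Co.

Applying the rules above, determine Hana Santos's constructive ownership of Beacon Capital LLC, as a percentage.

48.6125%

By sibling attribution (R2), Hana Santos is treated as also owning Emil Santos's interest in Meridian Energy Co, giving 74% + 21% = 95%.
By sibling attribution (R2), Hana Santos is treated as owning Emil Santos's 51% interest in Wildmere Logistics SA.
By sibling attribution (R2), Hana Santos is treated as owning Emil Santos's 14% interest in Beacon Capital LLC.
Chain via Meridian Energy Co. → Silverbay Manufacturing Inc. (R1): 95% × 69% × 43% = 28.1865% of Beacon Capital LLC.
Chain via Wildmere Logistics SA → Cobalt Partners LP (R1): 51% × 35% × 36% = 6.426% of Beacon Capital LLC.
Direct interest in Beacon Capital LLC: 14%.
Aggregating (R3): 28.1865% + 6.426% + 14% = 48.6125%.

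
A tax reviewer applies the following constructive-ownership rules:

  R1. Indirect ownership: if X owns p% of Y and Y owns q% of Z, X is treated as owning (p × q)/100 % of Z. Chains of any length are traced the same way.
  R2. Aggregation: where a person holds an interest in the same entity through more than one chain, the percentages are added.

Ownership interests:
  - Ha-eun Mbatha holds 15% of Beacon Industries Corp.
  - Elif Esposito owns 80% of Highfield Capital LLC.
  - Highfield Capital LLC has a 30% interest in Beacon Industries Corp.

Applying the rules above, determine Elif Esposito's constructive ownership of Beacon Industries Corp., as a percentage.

Chain via Highfield Capital LLC (R1): 80% × 30% = 24% of Beacon Industries Corp.

24%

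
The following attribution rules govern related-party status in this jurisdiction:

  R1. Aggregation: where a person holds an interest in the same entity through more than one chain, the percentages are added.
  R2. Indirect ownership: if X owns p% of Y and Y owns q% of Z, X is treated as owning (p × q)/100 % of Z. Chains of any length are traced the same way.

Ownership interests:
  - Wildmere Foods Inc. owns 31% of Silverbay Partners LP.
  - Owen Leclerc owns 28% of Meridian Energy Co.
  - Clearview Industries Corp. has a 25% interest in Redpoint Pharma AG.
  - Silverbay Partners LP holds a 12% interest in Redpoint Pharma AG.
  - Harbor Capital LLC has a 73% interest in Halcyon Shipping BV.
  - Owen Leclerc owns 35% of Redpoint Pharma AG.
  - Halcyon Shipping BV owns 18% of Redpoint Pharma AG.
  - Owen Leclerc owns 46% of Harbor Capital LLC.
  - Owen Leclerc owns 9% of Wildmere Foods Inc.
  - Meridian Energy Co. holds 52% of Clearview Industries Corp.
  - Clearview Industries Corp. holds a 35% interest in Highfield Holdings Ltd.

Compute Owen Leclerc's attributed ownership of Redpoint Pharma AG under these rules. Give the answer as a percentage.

45.0192%

Chain via Wildmere Foods Inc. → Silverbay Partners LP (R2): 9% × 31% × 12% = 0.3348% of Redpoint Pharma AG.
Chain via Harbor Capital LLC → Halcyon Shipping BV (R2): 46% × 73% × 18% = 6.0444% of Redpoint Pharma AG.
Chain via Meridian Energy Co. → Clearview Industries Corp. (R2): 28% × 52% × 25% = 3.64% of Redpoint Pharma AG.
Direct interest in Redpoint Pharma AG: 35%.
Aggregating (R1): 0.3348% + 6.0444% + 3.64% + 35% = 45.0192%.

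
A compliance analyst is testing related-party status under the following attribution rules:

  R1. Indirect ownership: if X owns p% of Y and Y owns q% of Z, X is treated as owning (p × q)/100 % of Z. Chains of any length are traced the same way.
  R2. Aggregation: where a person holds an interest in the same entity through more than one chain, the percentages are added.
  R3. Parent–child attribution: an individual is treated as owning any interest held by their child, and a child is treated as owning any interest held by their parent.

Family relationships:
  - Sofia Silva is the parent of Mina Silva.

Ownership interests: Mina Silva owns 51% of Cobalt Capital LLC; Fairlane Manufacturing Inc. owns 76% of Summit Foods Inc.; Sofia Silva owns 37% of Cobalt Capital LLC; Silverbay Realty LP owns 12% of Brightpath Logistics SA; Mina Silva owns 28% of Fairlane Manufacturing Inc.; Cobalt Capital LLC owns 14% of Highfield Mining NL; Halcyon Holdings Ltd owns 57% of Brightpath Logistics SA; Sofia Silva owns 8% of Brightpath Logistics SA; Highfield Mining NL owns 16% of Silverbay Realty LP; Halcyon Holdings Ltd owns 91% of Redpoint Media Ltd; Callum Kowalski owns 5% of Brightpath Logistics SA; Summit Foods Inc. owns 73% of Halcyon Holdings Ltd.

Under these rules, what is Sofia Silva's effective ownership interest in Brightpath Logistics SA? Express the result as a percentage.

17.091152%

By parent–child attribution (R3), Sofia Silva is treated as also owning Mina Silva's interest in Cobalt Capital LLC, giving 37% + 51% = 88%.
By parent–child attribution (R3), Sofia Silva is treated as owning Mina Silva's 28% interest in Fairlane Manufacturing Inc.
Chain via Cobalt Capital LLC → Highfield Mining NL → Silverbay Realty LP (R1): 88% × 14% × 16% × 12% = 0.236544% of Brightpath Logistics SA.
Direct interest in Brightpath Logistics SA: 8%.
Chain via Fairlane Manufacturing Inc. → Summit Foods Inc. → Halcyon Holdings Ltd (R1): 28% × 76% × 73% × 57% = 8.854608% of Brightpath Logistics SA.
Aggregating (R2): 0.236544% + 8% + 8.854608% = 17.091152%.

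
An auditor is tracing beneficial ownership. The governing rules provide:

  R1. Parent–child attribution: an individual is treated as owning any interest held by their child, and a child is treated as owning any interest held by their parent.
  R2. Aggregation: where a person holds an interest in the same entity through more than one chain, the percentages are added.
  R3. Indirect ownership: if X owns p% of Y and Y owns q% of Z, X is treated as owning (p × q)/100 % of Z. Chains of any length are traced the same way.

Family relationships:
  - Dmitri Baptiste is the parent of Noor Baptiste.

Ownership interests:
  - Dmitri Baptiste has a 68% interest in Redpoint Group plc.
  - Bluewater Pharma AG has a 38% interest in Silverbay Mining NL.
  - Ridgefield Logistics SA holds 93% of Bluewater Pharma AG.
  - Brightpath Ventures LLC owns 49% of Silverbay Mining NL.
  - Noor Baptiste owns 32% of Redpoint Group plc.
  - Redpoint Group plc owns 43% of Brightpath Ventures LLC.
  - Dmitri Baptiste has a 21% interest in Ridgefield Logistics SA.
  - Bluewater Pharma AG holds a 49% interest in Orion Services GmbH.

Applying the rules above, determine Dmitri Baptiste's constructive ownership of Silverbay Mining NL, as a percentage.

By parent–child attribution (R1), Dmitri Baptiste is treated as also owning Noor Baptiste's interest in Redpoint Group plc, giving 68% + 32% = 100%.
Chain via Redpoint Group plc → Brightpath Ventures LLC (R3): 100% × 43% × 49% = 21.07% of Silverbay Mining NL.
Chain via Ridgefield Logistics SA → Bluewater Pharma AG (R3): 21% × 93% × 38% = 7.4214% of Silverbay Mining NL.
Aggregating (R2): 21.07% + 7.4214% = 28.4914%.

28.4914%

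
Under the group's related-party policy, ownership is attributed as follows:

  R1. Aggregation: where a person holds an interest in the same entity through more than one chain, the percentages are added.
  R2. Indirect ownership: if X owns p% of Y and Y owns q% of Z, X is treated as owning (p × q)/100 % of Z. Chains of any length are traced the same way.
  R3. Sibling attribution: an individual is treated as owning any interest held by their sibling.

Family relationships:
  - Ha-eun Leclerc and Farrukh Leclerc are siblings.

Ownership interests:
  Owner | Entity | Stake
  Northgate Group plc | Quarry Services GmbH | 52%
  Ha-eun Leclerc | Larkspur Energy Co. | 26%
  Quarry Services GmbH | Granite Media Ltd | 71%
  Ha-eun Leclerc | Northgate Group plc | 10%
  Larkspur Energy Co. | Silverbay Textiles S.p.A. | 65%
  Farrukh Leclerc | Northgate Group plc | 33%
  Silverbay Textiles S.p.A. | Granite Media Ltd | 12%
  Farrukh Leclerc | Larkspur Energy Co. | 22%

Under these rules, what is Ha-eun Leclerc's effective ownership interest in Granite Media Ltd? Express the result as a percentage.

By sibling attribution (R3), Ha-eun Leclerc is treated as also owning Farrukh Leclerc's interest in Larkspur Energy Co, giving 26% + 22% = 48%.
By sibling attribution (R3), Ha-eun Leclerc is treated as also owning Farrukh Leclerc's interest in Northgate Group plc, giving 10% + 33% = 43%.
Chain via Larkspur Energy Co. → Silverbay Textiles S.p.A. (R2): 48% × 65% × 12% = 3.744% of Granite Media Ltd.
Chain via Northgate Group plc → Quarry Services GmbH (R2): 43% × 52% × 71% = 15.8756% of Granite Media Ltd.
Aggregating (R1): 3.744% + 15.8756% = 19.6196%.

19.6196%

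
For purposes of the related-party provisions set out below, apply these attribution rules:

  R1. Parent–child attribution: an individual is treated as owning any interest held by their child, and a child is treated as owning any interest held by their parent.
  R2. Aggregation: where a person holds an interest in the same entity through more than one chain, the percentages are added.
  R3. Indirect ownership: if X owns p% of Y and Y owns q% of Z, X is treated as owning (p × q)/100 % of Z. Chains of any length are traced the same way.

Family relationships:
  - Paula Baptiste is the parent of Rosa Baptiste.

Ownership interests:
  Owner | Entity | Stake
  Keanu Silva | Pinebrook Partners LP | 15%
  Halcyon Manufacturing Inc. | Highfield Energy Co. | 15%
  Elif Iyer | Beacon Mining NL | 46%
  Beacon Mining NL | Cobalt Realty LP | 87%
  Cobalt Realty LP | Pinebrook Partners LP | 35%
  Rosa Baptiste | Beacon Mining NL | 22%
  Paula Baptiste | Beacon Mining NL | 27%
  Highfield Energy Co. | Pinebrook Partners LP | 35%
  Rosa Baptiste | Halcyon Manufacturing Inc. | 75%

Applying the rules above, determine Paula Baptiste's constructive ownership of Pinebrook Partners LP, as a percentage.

By parent–child attribution (R1), Paula Baptiste is treated as also owning Rosa Baptiste's interest in Beacon Mining NL, giving 27% + 22% = 49%.
By parent–child attribution (R1), Paula Baptiste is treated as owning Rosa Baptiste's 75% interest in Halcyon Manufacturing Inc.
Chain via Beacon Mining NL → Cobalt Realty LP (R3): 49% × 87% × 35% = 14.9205% of Pinebrook Partners LP.
Chain via Halcyon Manufacturing Inc. → Highfield Energy Co. (R3): 75% × 15% × 35% = 3.9375% of Pinebrook Partners LP.
Aggregating (R2): 14.9205% + 3.9375% = 18.858%.

18.858%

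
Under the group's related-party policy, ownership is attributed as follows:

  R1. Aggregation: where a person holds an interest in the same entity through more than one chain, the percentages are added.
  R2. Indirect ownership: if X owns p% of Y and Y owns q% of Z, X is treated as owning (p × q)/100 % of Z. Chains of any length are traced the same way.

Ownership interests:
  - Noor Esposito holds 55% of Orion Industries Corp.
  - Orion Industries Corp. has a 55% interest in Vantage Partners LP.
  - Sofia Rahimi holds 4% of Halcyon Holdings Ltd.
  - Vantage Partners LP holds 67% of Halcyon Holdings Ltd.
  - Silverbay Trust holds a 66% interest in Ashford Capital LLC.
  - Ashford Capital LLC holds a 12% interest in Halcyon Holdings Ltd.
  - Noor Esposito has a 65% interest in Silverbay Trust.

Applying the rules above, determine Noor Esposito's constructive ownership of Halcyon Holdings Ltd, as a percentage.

25.4155%

Chain via Silverbay Trust → Ashford Capital LLC (R2): 65% × 66% × 12% = 5.148% of Halcyon Holdings Ltd.
Chain via Orion Industries Corp. → Vantage Partners LP (R2): 55% × 55% × 67% = 20.2675% of Halcyon Holdings Ltd.
Aggregating (R1): 5.148% + 20.2675% = 25.4155%.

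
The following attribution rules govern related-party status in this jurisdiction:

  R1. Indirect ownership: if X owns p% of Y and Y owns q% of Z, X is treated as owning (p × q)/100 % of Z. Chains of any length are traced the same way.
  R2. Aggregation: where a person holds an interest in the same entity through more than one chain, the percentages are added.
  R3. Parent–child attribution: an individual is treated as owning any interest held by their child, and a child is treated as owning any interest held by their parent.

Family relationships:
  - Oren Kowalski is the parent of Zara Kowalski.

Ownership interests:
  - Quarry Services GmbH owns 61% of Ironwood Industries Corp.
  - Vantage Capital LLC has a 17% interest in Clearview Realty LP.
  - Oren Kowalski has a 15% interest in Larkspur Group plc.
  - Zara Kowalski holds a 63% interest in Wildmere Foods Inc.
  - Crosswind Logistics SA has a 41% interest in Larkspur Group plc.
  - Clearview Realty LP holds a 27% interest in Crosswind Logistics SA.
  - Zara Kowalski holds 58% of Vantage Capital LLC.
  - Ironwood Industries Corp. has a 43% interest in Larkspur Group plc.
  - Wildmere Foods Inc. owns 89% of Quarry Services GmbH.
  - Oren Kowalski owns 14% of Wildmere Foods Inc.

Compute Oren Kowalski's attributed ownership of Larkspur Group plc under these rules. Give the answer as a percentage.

By parent–child attribution (R3), Oren Kowalski is treated as also owning Zara Kowalski's interest in Wildmere Foods Inc, giving 14% + 63% = 77%.
By parent–child attribution (R3), Oren Kowalski is treated as owning Zara Kowalski's 58% interest in Vantage Capital LLC.
Chain via Wildmere Foods Inc. → Quarry Services GmbH → Ironwood Industries Corp. (R1): 77% × 89% × 61% × 43% = 17.975419% of Larkspur Group plc.
Direct interest in Larkspur Group plc: 15%.
Chain via Vantage Capital LLC → Clearview Realty LP → Crosswind Logistics SA (R1): 58% × 17% × 27% × 41% = 1.091502% of Larkspur Group plc.
Aggregating (R2): 17.975419% + 15% + 1.091502% = 34.066921%.

34.066921%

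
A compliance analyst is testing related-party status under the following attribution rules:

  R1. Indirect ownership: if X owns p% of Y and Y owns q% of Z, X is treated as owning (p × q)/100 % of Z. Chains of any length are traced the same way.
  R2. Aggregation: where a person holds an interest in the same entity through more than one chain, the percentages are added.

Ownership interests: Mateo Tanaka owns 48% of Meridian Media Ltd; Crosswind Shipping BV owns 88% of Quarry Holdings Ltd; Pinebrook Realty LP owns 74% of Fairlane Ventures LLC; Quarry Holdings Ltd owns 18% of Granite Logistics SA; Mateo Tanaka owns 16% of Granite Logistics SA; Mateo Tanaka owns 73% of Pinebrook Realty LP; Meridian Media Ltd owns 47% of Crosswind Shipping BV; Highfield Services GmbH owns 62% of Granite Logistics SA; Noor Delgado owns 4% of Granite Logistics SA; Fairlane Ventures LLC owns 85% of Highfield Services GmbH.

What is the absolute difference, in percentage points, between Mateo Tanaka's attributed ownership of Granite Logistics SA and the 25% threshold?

Chain via Meridian Media Ltd → Crosswind Shipping BV → Quarry Holdings Ltd (R1): 48% × 47% × 88% × 18% = 3.573504% of Granite Logistics SA.
Chain via Pinebrook Realty LP → Fairlane Ventures LLC → Highfield Services GmbH (R1): 73% × 74% × 85% × 62% = 28.46854% of Granite Logistics SA.
Direct interest in Granite Logistics SA: 16%.
Aggregating (R2): 3.573504% + 28.46854% + 16% = 48.042044%.
48.042044% exceeds the 25% threshold by 23.042044 percentage points.

23.042044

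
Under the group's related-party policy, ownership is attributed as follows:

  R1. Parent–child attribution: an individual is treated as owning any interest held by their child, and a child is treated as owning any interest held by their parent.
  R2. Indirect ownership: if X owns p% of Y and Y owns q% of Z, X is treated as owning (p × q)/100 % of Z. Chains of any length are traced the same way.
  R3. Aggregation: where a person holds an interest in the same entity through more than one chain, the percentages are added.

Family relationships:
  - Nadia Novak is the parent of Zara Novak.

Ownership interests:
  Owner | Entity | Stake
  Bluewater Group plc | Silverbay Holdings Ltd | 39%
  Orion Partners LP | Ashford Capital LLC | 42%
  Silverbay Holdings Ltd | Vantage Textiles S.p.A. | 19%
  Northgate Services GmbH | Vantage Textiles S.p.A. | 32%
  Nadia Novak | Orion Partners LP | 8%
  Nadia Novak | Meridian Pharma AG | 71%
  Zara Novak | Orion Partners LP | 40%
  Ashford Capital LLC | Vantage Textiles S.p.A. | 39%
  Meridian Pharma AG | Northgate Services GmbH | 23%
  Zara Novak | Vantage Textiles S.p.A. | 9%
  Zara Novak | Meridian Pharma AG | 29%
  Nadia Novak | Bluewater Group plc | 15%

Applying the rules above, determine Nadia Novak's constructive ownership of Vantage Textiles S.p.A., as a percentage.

By parent–child attribution (R1), Nadia Novak is treated as also owning Zara Novak's interest in Meridian Pharma AG, giving 71% + 29% = 100%.
By parent–child attribution (R1), Nadia Novak is treated as also owning Zara Novak's interest in Orion Partners LP, giving 8% + 40% = 48%.
By parent–child attribution (R1), Nadia Novak is treated as owning Zara Novak's 9% interest in Vantage Textiles S.p.A.
Chain via Meridian Pharma AG → Northgate Services GmbH (R2): 100% × 23% × 32% = 7.36% of Vantage Textiles S.p.A.
Chain via Bluewater Group plc → Silverbay Holdings Ltd (R2): 15% × 39% × 19% = 1.1115% of Vantage Textiles S.p.A.
Chain via Orion Partners LP → Ashford Capital LLC (R2): 48% × 42% × 39% = 7.8624% of Vantage Textiles S.p.A.
Direct interest in Vantage Textiles S.p.A: 9%.
Aggregating (R3): 7.36% + 1.1115% + 7.8624% + 9% = 25.3339%.

25.3339%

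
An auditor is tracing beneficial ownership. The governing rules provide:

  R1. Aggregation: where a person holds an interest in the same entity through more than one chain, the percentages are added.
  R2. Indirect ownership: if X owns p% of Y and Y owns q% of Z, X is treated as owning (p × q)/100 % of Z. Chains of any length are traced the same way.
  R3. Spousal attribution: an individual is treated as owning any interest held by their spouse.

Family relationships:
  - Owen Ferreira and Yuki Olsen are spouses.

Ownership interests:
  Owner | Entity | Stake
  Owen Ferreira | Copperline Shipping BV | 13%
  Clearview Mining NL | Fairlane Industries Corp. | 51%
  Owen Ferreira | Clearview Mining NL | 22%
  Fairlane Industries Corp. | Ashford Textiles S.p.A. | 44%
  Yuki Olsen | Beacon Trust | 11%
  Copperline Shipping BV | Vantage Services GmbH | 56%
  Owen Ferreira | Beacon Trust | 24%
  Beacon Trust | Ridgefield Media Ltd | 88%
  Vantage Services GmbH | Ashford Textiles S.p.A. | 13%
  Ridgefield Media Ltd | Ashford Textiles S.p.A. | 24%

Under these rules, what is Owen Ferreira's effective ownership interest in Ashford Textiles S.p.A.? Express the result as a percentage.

By spousal attribution (R3), Owen Ferreira is treated as also owning Yuki Olsen's interest in Beacon Trust, giving 24% + 11% = 35%.
Chain via Beacon Trust → Ridgefield Media Ltd (R2): 35% × 88% × 24% = 7.392% of Ashford Textiles S.p.A.
Chain via Clearview Mining NL → Fairlane Industries Corp. (R2): 22% × 51% × 44% = 4.9368% of Ashford Textiles S.p.A.
Chain via Copperline Shipping BV → Vantage Services GmbH (R2): 13% × 56% × 13% = 0.9464% of Ashford Textiles S.p.A.
Aggregating (R1): 7.392% + 4.9368% + 0.9464% = 13.2752%.

13.2752%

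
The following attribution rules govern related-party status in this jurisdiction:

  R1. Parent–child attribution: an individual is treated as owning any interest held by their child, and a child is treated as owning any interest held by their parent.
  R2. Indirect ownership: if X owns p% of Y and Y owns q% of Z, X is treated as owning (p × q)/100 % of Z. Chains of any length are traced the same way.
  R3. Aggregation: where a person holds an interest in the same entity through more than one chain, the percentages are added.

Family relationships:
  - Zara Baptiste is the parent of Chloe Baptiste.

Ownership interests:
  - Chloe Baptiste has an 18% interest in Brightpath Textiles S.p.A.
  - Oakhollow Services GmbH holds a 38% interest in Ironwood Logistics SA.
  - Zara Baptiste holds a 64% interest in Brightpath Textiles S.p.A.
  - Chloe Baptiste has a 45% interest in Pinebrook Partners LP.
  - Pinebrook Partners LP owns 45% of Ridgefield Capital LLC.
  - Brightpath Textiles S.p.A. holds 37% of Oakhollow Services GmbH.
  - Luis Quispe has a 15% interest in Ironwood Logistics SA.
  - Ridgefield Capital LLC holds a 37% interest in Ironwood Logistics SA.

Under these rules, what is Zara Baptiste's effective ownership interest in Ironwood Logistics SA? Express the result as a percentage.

19.0217%

By parent–child attribution (R1), Zara Baptiste is treated as also owning Chloe Baptiste's interest in Brightpath Textiles S.p.A, giving 64% + 18% = 82%.
By parent–child attribution (R1), Zara Baptiste is treated as owning Chloe Baptiste's 45% interest in Pinebrook Partners LP.
Chain via Brightpath Textiles S.p.A. → Oakhollow Services GmbH (R2): 82% × 37% × 38% = 11.5292% of Ironwood Logistics SA.
Chain via Pinebrook Partners LP → Ridgefield Capital LLC (R2): 45% × 45% × 37% = 7.4925% of Ironwood Logistics SA.
Aggregating (R3): 11.5292% + 7.4925% = 19.0217%.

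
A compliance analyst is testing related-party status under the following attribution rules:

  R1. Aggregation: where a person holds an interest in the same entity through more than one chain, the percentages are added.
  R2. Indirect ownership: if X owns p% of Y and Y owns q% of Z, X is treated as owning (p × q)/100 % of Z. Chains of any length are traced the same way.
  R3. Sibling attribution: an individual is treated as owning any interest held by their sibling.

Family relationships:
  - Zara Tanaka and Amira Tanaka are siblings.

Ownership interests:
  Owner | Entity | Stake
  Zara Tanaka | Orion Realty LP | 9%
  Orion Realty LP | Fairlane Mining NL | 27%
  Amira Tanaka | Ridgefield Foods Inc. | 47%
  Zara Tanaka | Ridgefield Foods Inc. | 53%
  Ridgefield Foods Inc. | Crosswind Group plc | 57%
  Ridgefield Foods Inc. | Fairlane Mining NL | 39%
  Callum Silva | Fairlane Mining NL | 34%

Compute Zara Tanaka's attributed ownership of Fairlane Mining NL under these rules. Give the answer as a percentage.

41.43%

By sibling attribution (R3), Zara Tanaka is treated as also owning Amira Tanaka's interest in Ridgefield Foods Inc, giving 53% + 47% = 100%.
Chain via Ridgefield Foods Inc. (R2): 100% × 39% = 39% of Fairlane Mining NL.
Chain via Orion Realty LP (R2): 9% × 27% = 2.43% of Fairlane Mining NL.
Aggregating (R1): 39% + 2.43% = 41.43%.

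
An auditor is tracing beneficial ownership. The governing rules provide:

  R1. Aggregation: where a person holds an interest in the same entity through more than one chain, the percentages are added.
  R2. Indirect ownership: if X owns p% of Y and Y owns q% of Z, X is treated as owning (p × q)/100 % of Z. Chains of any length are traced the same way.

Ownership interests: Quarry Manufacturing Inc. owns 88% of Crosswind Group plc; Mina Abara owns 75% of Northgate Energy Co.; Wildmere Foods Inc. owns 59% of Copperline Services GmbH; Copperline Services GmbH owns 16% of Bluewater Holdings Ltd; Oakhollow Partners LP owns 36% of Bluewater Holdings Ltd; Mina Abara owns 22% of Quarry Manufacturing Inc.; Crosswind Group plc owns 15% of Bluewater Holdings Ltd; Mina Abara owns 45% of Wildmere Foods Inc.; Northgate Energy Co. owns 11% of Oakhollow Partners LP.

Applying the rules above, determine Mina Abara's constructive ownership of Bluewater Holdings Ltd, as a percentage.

Chain via Northgate Energy Co. → Oakhollow Partners LP (R2): 75% × 11% × 36% = 2.97% of Bluewater Holdings Ltd.
Chain via Wildmere Foods Inc. → Copperline Services GmbH (R2): 45% × 59% × 16% = 4.248% of Bluewater Holdings Ltd.
Chain via Quarry Manufacturing Inc. → Crosswind Group plc (R2): 22% × 88% × 15% = 2.904% of Bluewater Holdings Ltd.
Aggregating (R1): 2.97% + 4.248% + 2.904% = 10.122%.

10.122%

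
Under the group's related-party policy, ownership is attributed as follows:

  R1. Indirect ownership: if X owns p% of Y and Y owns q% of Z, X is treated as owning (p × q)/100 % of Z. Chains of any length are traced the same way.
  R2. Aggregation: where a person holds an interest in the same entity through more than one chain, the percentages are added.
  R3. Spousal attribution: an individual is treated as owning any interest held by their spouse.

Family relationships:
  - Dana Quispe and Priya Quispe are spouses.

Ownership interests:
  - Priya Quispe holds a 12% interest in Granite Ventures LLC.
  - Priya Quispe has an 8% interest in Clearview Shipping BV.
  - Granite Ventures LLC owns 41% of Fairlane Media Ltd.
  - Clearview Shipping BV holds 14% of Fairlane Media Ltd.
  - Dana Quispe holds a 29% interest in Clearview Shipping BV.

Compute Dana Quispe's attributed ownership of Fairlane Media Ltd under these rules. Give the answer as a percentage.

10.1%

By spousal attribution (R3), Dana Quispe is treated as also owning Priya Quispe's interest in Clearview Shipping BV, giving 29% + 8% = 37%.
By spousal attribution (R3), Dana Quispe is treated as owning Priya Quispe's 12% interest in Granite Ventures LLC.
Chain via Clearview Shipping BV (R1): 37% × 14% = 5.18% of Fairlane Media Ltd.
Chain via Granite Ventures LLC (R1): 12% × 41% = 4.92% of Fairlane Media Ltd.
Aggregating (R2): 5.18% + 4.92% = 10.1%.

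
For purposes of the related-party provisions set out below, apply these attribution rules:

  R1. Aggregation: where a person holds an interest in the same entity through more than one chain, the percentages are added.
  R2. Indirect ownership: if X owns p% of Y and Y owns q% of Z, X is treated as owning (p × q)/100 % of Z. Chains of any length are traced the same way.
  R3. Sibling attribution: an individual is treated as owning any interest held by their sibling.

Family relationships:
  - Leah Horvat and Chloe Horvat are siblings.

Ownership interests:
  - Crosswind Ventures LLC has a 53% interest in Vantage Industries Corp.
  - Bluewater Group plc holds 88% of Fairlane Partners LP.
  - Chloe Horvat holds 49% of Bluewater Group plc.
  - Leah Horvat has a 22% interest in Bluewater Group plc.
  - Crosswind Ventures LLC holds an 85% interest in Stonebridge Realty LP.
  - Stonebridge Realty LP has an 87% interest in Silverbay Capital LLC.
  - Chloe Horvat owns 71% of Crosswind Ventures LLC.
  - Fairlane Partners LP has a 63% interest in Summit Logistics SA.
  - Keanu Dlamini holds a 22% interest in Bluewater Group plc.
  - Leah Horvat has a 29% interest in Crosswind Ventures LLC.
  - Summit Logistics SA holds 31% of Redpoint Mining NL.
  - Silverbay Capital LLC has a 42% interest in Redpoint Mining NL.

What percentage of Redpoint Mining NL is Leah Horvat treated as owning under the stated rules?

By sibling attribution (R3), Leah Horvat is treated as also owning Chloe Horvat's interest in Bluewater Group plc, giving 22% + 49% = 71%.
By sibling attribution (R3), Leah Horvat is treated as also owning Chloe Horvat's interest in Crosswind Ventures LLC, giving 29% + 71% = 100%.
Chain via Bluewater Group plc → Fairlane Partners LP → Summit Logistics SA (R2): 71% × 88% × 63% × 31% = 12.202344% of Redpoint Mining NL.
Chain via Crosswind Ventures LLC → Stonebridge Realty LP → Silverbay Capital LLC (R2): 100% × 85% × 87% × 42% = 31.059% of Redpoint Mining NL.
Aggregating (R1): 12.202344% + 31.059% = 43.261344%.

43.261344%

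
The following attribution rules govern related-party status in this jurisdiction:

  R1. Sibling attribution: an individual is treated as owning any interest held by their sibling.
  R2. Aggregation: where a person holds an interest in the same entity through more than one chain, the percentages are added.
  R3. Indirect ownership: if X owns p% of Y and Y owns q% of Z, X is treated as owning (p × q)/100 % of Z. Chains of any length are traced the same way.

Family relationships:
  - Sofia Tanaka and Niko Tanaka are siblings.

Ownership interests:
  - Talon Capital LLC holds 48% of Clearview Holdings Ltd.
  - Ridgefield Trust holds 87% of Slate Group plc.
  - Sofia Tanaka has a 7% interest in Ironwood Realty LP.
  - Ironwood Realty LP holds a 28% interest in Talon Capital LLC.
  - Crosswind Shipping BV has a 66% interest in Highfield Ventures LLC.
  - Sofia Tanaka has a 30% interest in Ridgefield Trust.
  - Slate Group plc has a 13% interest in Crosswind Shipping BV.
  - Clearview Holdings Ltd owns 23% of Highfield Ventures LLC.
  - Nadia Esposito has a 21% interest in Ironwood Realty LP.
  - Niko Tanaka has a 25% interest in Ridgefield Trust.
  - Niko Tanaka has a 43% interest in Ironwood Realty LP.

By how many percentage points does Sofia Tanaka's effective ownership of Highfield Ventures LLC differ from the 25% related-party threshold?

19.34887

By sibling attribution (R1), Sofia Tanaka is treated as also owning Niko Tanaka's interest in Ironwood Realty LP, giving 7% + 43% = 50%.
By sibling attribution (R1), Sofia Tanaka is treated as also owning Niko Tanaka's interest in Ridgefield Trust, giving 30% + 25% = 55%.
Chain via Ironwood Realty LP → Talon Capital LLC → Clearview Holdings Ltd (R3): 50% × 28% × 48% × 23% = 1.5456% of Highfield Ventures LLC.
Chain via Ridgefield Trust → Slate Group plc → Crosswind Shipping BV (R3): 55% × 87% × 13% × 66% = 4.10553% of Highfield Ventures LLC.
Aggregating (R2): 1.5456% + 4.10553% = 5.65113%.
5.65113% falls short of the 25% threshold by 19.34887 percentage points.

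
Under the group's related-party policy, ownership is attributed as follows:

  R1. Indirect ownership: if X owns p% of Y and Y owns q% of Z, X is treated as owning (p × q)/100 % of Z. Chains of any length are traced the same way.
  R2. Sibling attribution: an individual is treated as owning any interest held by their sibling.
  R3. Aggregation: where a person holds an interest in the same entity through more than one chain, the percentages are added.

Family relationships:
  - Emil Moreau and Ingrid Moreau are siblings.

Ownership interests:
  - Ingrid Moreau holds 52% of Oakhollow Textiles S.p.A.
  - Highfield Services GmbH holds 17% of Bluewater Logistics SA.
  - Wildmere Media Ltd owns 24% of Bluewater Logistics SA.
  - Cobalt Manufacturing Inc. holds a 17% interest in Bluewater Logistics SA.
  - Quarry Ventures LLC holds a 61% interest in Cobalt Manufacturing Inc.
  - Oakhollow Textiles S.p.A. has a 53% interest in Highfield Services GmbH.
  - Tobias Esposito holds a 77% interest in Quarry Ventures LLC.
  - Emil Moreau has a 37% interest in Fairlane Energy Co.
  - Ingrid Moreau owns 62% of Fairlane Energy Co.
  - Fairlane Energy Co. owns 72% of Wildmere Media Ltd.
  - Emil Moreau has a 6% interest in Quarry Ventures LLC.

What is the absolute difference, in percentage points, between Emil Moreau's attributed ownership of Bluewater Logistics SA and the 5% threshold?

By sibling attribution (R2), Emil Moreau is treated as also owning Ingrid Moreau's interest in Fairlane Energy Co, giving 37% + 62% = 99%.
By sibling attribution (R2), Emil Moreau is treated as owning Ingrid Moreau's 52% interest in Oakhollow Textiles S.p.A.
Chain via Fairlane Energy Co. → Wildmere Media Ltd (R1): 99% × 72% × 24% = 17.1072% of Bluewater Logistics SA.
Chain via Quarry Ventures LLC → Cobalt Manufacturing Inc. (R1): 6% × 61% × 17% = 0.6222% of Bluewater Logistics SA.
Chain via Oakhollow Textiles S.p.A. → Highfield Services GmbH (R1): 52% × 53% × 17% = 4.6852% of Bluewater Logistics SA.
Aggregating (R3): 17.1072% + 0.6222% + 4.6852% = 22.4146%.
22.4146% exceeds the 5% threshold by 17.4146 percentage points.

17.4146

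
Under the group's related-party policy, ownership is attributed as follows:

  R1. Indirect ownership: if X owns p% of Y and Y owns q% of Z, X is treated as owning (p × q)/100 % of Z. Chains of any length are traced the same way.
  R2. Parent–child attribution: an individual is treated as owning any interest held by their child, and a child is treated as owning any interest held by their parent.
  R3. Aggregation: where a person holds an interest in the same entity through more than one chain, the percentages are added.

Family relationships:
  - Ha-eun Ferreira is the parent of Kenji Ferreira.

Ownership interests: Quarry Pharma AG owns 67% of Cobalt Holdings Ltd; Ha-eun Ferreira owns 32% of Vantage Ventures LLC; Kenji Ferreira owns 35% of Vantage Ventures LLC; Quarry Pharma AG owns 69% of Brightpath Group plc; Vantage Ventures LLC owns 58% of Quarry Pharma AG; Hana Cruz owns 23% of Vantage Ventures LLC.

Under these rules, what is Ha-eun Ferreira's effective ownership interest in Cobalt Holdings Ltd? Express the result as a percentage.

By parent–child attribution (R2), Ha-eun Ferreira is treated as also owning Kenji Ferreira's interest in Vantage Ventures LLC, giving 32% + 35% = 67%.
Chain via Vantage Ventures LLC → Quarry Pharma AG (R1): 67% × 58% × 67% = 26.0362% of Cobalt Holdings Ltd.

26.0362%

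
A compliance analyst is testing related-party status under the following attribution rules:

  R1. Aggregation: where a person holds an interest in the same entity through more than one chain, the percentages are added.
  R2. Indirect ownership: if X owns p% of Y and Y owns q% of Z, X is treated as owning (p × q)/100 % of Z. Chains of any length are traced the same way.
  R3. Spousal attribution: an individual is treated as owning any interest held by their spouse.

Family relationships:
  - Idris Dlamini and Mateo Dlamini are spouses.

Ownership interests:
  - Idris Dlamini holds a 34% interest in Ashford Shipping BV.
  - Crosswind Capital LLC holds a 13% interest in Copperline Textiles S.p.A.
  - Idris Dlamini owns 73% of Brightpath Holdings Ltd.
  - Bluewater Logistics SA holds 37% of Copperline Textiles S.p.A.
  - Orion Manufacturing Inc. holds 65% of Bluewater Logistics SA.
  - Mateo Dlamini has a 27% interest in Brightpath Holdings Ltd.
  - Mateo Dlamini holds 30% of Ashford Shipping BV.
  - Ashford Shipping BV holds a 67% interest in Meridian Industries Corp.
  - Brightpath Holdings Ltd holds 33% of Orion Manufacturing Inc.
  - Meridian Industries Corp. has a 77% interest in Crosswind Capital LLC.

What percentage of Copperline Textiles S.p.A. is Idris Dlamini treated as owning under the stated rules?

By spousal attribution (R3), Idris Dlamini is treated as also owning Mateo Dlamini's interest in Brightpath Holdings Ltd, giving 73% + 27% = 100%.
By spousal attribution (R3), Idris Dlamini is treated as also owning Mateo Dlamini's interest in Ashford Shipping BV, giving 34% + 30% = 64%.
Chain via Brightpath Holdings Ltd → Orion Manufacturing Inc. → Bluewater Logistics SA (R2): 100% × 33% × 65% × 37% = 7.9365% of Copperline Textiles S.p.A.
Chain via Ashford Shipping BV → Meridian Industries Corp. → Crosswind Capital LLC (R2): 64% × 67% × 77% × 13% = 4.292288% of Copperline Textiles S.p.A.
Aggregating (R1): 7.9365% + 4.292288% = 12.228788%.

12.228788%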